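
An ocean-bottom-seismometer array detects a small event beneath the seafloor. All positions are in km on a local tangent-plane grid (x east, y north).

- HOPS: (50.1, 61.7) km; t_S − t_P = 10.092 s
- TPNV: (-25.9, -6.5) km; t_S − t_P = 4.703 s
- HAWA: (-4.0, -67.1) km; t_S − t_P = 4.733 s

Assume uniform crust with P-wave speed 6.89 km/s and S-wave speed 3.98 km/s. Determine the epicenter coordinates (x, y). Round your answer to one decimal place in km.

(13.8, -26.2)

Distance from S−P lag: d = Δt · v_P v_S / (v_P − v_S) = Δt · (6.89·3.98)/(6.89−3.98) ≈ 9.4234·Δt.
So d_HOPS = 95.10, d_TPNV = 44.32, d_HAWA = 44.60 km.
Circle about each station: (x − 50.1)² + (y − 61.7)² = 95.10²; (x + 25.9)² + (y + 6.5)² = 44.32²; (x + 4.0)² + (y + 67.1)² = 44.60².
Subtracting pairs of circle equations eliminates x²+y² and gives linear equations (the radical axes):
-152.0 x − 136.4 y = 1475.91
-108.2 x − 257.6 y = 5256.36
Solving the 2×2 system: x ≈ 13.8, y ≈ -26.2 km.
Check against HOPS (with the unrounded x, y): √((x − 50.1)²+(y − 61.7)²) = 95.10 ≈ 95.10 km. ✓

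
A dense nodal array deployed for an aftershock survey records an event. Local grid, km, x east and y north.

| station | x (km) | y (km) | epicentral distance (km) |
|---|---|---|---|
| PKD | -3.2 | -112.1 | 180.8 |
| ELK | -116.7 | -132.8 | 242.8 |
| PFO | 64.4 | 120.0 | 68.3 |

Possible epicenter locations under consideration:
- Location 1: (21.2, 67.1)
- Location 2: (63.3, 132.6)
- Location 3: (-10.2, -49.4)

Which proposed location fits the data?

For each candidate, compare |candidate − station| to the reported distance:
Location 1: residuals PKD 0.1, ELK 0.1, PFO 0.0 → max 0.1 km
Location 2: residuals PKD 72.8, ELK 77.9, PFO 55.7 → max 77.9 km
Location 3: residuals PKD 117.7, ELK 107.5, PFO 116.8 → max 117.7 km
Only Location 1 has all residuals ≈ 0.

Location 1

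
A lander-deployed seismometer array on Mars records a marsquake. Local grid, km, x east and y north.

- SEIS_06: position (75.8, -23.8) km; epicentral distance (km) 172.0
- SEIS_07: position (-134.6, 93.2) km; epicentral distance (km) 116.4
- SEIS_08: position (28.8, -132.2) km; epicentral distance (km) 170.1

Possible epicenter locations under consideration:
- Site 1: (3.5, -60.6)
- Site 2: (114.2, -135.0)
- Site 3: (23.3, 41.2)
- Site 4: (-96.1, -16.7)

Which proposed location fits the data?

Site 4

For each candidate, compare |candidate − station| to the reported distance:
Site 1: residuals SEIS_06 90.9, SEIS_07 90.3, SEIS_08 94.2 → max 94.2 km
Site 2: residuals SEIS_06 54.4, SEIS_07 221.2, SEIS_08 84.7 → max 221.2 km
Site 3: residuals SEIS_06 88.4, SEIS_07 49.8, SEIS_08 3.4 → max 88.4 km
Site 4: residuals SEIS_06 0.0, SEIS_07 0.0, SEIS_08 0.0 → max 0.0 km
Only Site 4 has all residuals ≈ 0.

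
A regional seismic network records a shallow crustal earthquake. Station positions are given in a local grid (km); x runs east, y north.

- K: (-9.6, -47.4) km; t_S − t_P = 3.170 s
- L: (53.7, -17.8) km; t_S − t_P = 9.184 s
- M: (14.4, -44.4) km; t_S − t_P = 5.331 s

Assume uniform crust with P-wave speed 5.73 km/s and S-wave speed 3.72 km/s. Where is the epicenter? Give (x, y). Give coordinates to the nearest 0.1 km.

Distance from S−P lag: d = Δt · v_P v_S / (v_P − v_S) = Δt · (5.73·3.72)/(5.73−3.72) ≈ 10.6048·Δt.
So d_K = 33.62, d_L = 97.39, d_M = 56.53 km.
Circle about each station: (x + 9.6)² + (y + 47.4)² = 33.62²; (x − 53.7)² + (y + 17.8)² = 97.39²; (x − 14.4)² + (y + 44.4)² = 56.53².
Subtracting the K equation from the L and M equations removes the quadratic terms:
126.6 x + 59.2 y = -7492.90
48.0 x + 6.0 y = -2225.54
Solving the 2×2 system: x ≈ -41.7, y ≈ -37.4 km.

(-41.7, -37.4)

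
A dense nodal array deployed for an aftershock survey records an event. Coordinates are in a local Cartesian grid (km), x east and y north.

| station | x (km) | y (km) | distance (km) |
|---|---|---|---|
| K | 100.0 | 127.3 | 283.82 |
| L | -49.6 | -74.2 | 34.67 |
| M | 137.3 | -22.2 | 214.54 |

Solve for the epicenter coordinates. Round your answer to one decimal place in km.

-59.6 km east, -107.4 km north

Circle about each station: (x − 100.0)² + (y − 127.3)² = 283.82²; (x + 49.6)² + (y + 74.2)² = 34.67²; (x − 137.3)² + (y + 22.2)² = 214.54².
Subtracting the K equation from the L and M equations removes the quadratic terms:
-299.2 x − 403.0 y = 61112.29
74.6 x − 299.0 y = 27665.22
Solving the 2×2 system: x ≈ -59.6, y ≈ -107.4 km.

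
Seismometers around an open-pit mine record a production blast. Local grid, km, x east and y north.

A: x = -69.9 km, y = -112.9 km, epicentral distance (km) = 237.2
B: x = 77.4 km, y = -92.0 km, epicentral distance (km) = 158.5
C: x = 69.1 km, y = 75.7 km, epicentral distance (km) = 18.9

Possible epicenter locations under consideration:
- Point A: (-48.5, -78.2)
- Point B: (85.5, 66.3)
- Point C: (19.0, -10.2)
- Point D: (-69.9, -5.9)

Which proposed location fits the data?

Point B

For each candidate, compare |candidate − station| to the reported distance:
Point A: residuals A 196.4, B 31.8, C 174.8 → max 196.4 km
Point B: residuals A 0.0, B 0.0, C 0.0 → max 0.0 km
Point C: residuals A 101.4, B 58.0, C 80.5 → max 101.4 km
Point D: residuals A 130.2, B 12.1, C 142.3 → max 142.3 km
Only Point B has all residuals ≈ 0.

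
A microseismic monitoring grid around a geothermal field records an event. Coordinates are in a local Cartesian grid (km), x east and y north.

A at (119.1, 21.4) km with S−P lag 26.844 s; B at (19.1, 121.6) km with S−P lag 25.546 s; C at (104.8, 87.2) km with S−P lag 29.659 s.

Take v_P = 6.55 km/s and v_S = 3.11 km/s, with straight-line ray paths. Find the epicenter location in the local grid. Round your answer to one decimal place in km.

x ≈ -34.4 km, y ≈ -19.9 km

Distance from S−P lag: d = Δt · v_P v_S / (v_P − v_S) = Δt · (6.55·3.11)/(6.55−3.11) ≈ 5.9217·Δt.
So d_A = 158.96, d_B = 151.27, d_C = 175.63 km.
Circle about each station: (x − 119.1)² + (y − 21.4)² = 158.96²; (x − 19.1)² + (y − 121.6)² = 151.27²; (x − 104.8)² + (y − 87.2)² = 175.63².
Subtracting the A equation from the B and C equations removes the quadratic terms:
-200.0 x + 200.4 y = 2894.27
-28.6 x + 131.6 y = -1633.51
Solving the 2×2 system: x ≈ -34.4, y ≈ -19.9 km.
Check against A (with the unrounded x, y): √((x − 119.1)²+(y − 21.4)²) = 158.96 ≈ 158.96 km. ✓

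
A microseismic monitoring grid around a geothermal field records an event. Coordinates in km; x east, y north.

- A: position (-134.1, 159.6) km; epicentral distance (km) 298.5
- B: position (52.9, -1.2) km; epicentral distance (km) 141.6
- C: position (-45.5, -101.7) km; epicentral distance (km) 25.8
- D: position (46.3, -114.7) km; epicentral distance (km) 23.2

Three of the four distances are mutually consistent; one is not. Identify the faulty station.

D

Solve using three stations at a time. Using A, B, C (subtract circle equations pairwise → linear system) gives (x, y) ≈ (-26.1, -118.7).
Distances from that point to each station vs reported:
  A: calculated 298.5 vs reported 298.5 → residual 0.0 km
  B: calculated 141.6 vs reported 141.6 → residual 0.0 km
  C: calculated 25.8 vs reported 25.8 → residual 0.0 km
  D: calculated 72.5 vs reported 23.2 → residual 49.3 km
A, B, C are mutually consistent (residuals ≈ 0); D is off by 49.3 km.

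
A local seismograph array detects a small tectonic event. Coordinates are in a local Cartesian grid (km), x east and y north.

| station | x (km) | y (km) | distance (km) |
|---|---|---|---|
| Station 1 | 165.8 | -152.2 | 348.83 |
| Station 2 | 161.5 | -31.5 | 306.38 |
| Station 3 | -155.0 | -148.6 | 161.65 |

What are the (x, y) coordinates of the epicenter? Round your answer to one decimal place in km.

-141.7 km east, 12.5 km north

Circle about each station: (x − 165.8)² + (y + 152.2)² = 348.83²; (x − 161.5)² + (y + 31.5)² = 306.38²; (x + 155.0)² + (y + 148.6)² = 161.65².
Subtracting the Station 1 equation from the Station 2 and Station 3 equations removes the quadratic terms:
-8.6 x + 241.4 y = 4233.68
-641.6 x + 7.2 y = 91004.13
Solving the 2×2 system: x ≈ -141.7, y ≈ 12.5 km.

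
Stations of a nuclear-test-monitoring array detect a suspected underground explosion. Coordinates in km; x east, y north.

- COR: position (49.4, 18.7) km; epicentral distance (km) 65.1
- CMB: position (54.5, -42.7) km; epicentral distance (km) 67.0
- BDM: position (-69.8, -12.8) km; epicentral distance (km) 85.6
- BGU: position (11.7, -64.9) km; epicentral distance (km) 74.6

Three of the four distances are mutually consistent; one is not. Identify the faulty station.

COR

Solve using three stations at a time. Using CMB, BDM, BGU (subtract circle equations pairwise → linear system) gives (x, y) ≈ (12.8, 9.6).
Distances from that point to each station vs reported:
  COR: calculated 37.7 vs reported 65.1 → residual 27.4 km
  CMB: calculated 66.9 vs reported 67.0 → residual 0.1 km
  BDM: calculated 85.6 vs reported 85.6 → residual 0.0 km
  BGU: calculated 74.6 vs reported 74.6 → residual 0.0 km
CMB, BDM, BGU are mutually consistent (residuals ≈ 0); COR is off by 27.4 km.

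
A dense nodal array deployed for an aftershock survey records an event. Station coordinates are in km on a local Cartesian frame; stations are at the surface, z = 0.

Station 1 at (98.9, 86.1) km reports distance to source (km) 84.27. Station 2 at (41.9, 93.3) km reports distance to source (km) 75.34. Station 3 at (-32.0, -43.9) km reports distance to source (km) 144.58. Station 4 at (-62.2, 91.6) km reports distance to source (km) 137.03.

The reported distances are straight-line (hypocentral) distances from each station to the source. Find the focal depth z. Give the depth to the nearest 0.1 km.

Each station gives a sphere (x−x_i)² + (y−y_i)² + z² = d_i² (stations at z=0).
Subtracting the Station 1 sphere from Station 2 and Station 3: z² cancels, leaving linear equations in x and y:
-114.0 x + 14.4 y = -5308.60
-261.8 x − 260.0 y = -28045.15
Solving: x ≈ 53.400, y ≈ 54.096 km (keep extra digits for the depth step; rounded: 53.4, 54.1).
Then from the Station 1 sphere: z² = 84.27² − (x − 98.9)² − (y − 86.1)² with x = 53.400, y = 54.096, so z ≈ 63.300 ≈ 63.3 km.
Check against Station 4 (with the unrounded solution): distance 137.03 ≈ 137.03 km. ✓

z ≈ 63.3 km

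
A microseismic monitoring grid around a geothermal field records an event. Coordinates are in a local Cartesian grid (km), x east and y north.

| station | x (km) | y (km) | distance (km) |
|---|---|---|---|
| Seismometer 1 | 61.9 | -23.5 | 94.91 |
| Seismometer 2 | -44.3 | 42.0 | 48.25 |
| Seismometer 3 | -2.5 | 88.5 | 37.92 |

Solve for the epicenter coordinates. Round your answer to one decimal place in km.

Circle about each station: (x − 61.9)² + (y + 23.5)² = 94.91²; (x + 44.3)² + (y − 42.0)² = 48.25²; (x + 2.5)² + (y − 88.5)² = 37.92².
Subtracting pairs of circle equations eliminates x²+y² and gives linear equations (the radical axes):
-212.4 x + 131.0 y = 6022.48
-128.8 x + 224.0 y = 11024.62
Solving the 2×2 system: x ≈ 3.1, y ≈ 51.0 km.

3.1 km east, 51.0 km north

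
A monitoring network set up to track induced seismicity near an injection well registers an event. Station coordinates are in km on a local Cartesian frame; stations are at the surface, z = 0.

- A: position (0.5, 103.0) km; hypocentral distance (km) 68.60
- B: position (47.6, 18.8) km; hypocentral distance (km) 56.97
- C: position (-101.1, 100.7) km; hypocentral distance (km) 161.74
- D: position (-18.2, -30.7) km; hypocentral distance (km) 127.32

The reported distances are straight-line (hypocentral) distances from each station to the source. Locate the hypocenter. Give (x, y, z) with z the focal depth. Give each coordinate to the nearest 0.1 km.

(56.0, 70.1, 23.3)

Each station gives a sphere (x−x_i)² + (y−y_i)² + z² = d_i² (stations at z=0).
Subtracting the A sphere from B and C: z² cancels, leaving linear equations in x and y:
94.2 x − 168.4 y = -6529.67
-203.2 x − 4.6 y = -11701.42
Solving: x ≈ 55.999, y ≈ 70.100 km (keep extra digits for the depth step; rounded: 56.0, 70.1).
Then from the A sphere: z² = 68.60² − (x − 0.5)² − (y − 103.0)² with x = 55.999, y = 70.100, so z ≈ 23.311 ≈ 23.3 km.
Check against D (with the unrounded solution): distance 127.32 ≈ 127.32 km. ✓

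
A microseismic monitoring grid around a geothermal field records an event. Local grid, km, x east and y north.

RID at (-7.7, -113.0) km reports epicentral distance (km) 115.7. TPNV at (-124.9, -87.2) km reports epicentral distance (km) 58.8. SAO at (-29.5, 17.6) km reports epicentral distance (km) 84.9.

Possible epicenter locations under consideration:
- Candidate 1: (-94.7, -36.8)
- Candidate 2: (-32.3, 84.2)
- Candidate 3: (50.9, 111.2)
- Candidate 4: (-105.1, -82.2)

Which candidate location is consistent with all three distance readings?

For each candidate, compare |candidate − station| to the reported distance:
Candidate 1: residuals RID 0.0, TPNV 0.0, SAO 0.0 → max 0.0 km
Candidate 2: residuals RID 83.0, TPNV 136.0, SAO 18.2 → max 136.0 km
Candidate 3: residuals RID 116.0, TPNV 206.3, SAO 38.5 → max 206.3 km
Candidate 4: residuals RID 13.5, TPNV 38.4, SAO 40.3 → max 40.3 km
Only Candidate 1 has all residuals ≈ 0.

Candidate 1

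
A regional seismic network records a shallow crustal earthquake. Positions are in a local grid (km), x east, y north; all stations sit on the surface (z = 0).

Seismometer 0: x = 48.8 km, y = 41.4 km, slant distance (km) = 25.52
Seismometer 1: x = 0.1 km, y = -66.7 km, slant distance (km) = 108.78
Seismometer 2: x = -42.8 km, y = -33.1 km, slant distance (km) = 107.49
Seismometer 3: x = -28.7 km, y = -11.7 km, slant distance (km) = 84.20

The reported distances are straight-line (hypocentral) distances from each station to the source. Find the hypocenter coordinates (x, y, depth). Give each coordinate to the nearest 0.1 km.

(39.7, 32.2, 22.0)

Each station gives a sphere (x−x_i)² + (y−y_i)² + z² = d_i² (stations at z=0).
Subtracting the Seismometer 0 sphere from Seismometer 1 and Seismometer 2: z² cancels, leaving linear equations in x and y:
-97.4 x − 216.2 y = -10828.32
-183.2 x − 149.0 y = -12070.78
Solving: x ≈ 39.700, y ≈ 32.199 km (keep extra digits for the depth step; rounded: 39.7, 32.2).
Then from the Seismometer 0 sphere: z² = 25.52² − (x − 48.8)² − (y − 41.4)² with x = 39.700, y = 32.199, so z ≈ 21.995 ≈ 22.0 km.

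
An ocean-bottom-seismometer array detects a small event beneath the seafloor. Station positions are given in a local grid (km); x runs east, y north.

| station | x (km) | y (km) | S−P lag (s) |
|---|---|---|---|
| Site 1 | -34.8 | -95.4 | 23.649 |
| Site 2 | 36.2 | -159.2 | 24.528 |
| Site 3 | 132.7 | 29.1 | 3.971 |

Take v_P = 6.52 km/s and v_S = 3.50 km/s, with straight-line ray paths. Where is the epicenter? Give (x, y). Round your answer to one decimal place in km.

Distance from S−P lag: d = Δt · v_P v_S / (v_P − v_S) = Δt · (6.52·3.50)/(6.52−3.50) ≈ 7.5563·Δt.
So d_Site 1 = 178.70, d_Site 2 = 185.34, d_Site 3 = 30.01 km.
Circle about each station: (x + 34.8)² + (y + 95.4)² = 178.70²; (x − 36.2)² + (y + 159.2)² = 185.34²; (x − 132.7)² + (y − 29.1)² = 30.01².
Subtracting the Site 1 equation from the Site 2 and Site 3 equations removes the quadratic terms:
142.0 x − 127.6 y = 13925.65
335.0 x + 249.0 y = 39176.99
Solving the 2×2 system: x ≈ 108.4, y ≈ 11.5 km.
Check against Site 1 (with the unrounded x, y): √((x + 34.8)²+(y + 95.4)²) = 178.70 ≈ 178.70 km. ✓

(108.4, 11.5)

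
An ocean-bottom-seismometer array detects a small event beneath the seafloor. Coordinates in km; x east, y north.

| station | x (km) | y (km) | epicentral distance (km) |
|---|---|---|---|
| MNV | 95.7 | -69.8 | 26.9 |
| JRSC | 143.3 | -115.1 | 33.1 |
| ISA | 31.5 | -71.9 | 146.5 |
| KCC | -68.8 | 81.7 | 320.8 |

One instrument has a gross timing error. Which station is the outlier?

Solve using three stations at a time. Using JRSC, ISA, KCC (subtract circle equations pairwise → linear system) gives (x, y) ≈ (158.8, -144.3).
Distances from that point to each station vs reported:
  MNV: calculated 97.7 vs reported 26.9 → residual 70.8 km
  JRSC: calculated 33.1 vs reported 33.1 → residual 0.0 km
  ISA: calculated 146.5 vs reported 146.5 → residual 0.0 km
  KCC: calculated 320.8 vs reported 320.8 → residual 0.0 km
JRSC, ISA, KCC are mutually consistent (residuals ≈ 0); MNV is off by 70.8 km.

MNV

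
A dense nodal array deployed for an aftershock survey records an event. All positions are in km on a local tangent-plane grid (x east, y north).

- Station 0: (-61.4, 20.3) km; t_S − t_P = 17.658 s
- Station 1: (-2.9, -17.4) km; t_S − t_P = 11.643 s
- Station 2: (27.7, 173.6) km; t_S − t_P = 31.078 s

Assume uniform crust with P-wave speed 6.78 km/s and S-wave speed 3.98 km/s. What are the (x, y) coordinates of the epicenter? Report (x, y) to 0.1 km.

Distance from S−P lag: d = Δt · v_P v_S / (v_P − v_S) = Δt · (6.78·3.98)/(6.78−3.98) ≈ 9.6373·Δt.
So d_Station 0 = 170.18, d_Station 1 = 112.21, d_Station 2 = 299.51 km.
Circle about each station: (x + 61.4)² + (y − 20.3)² = 170.18²; (x + 2.9)² + (y + 17.4)² = 112.21²; (x − 27.7)² + (y − 173.6)² = 299.51².
Subtracting the Station 0 equation from the Station 1 and Station 2 equations removes the quadratic terms:
117.0 x − 75.4 y = 12499.27
178.2 x + 306.6 y = -34022.81
Solving the 2×2 system: x ≈ 25.7, y ≈ -125.9 km.
Check against Station 0 (with the unrounded x, y): √((x + 61.4)²+(y − 20.3)²) = 170.18 ≈ 170.18 km. ✓

(25.7, -125.9)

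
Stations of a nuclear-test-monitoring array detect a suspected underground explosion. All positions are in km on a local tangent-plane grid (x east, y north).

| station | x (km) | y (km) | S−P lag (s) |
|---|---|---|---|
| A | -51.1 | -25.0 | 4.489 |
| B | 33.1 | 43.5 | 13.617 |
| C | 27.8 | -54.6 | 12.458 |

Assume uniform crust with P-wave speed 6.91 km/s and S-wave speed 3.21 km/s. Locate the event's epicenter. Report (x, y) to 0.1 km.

Distance from S−P lag: d = Δt · v_P v_S / (v_P − v_S) = Δt · (6.91·3.21)/(6.91−3.21) ≈ 5.9949·Δt.
So d_A = 26.91, d_B = 81.63, d_C = 74.68 km.
Circle about each station: (x + 51.1)² + (y + 25.0)² = 26.91²; (x − 33.1)² + (y − 43.5)² = 81.63²; (x − 27.8)² + (y + 54.6)² = 74.68².
Subtracting the A equation from the B and C equations removes the quadratic terms:
168.4 x + 137.0 y = -6187.66
157.8 x − 59.2 y = -4335.16
Solving the 2×2 system: x ≈ -30.4, y ≈ -7.8 km.
Check against A (with the unrounded x, y): √((x + 51.1)²+(y + 25.0)²) = 26.91 ≈ 26.91 km. ✓

x ≈ -30.4 km, y ≈ -7.8 km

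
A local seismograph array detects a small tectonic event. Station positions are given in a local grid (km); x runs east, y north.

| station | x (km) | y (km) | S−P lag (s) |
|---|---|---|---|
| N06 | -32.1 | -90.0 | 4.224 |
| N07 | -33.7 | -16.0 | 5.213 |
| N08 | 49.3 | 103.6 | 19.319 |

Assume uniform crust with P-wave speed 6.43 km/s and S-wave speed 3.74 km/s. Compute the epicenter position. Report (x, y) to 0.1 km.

Distance from S−P lag: d = Δt · v_P v_S / (v_P − v_S) = Δt · (6.43·3.74)/(6.43−3.74) ≈ 8.9399·Δt.
So d_N06 = 37.76, d_N07 = 46.60, d_N08 = 172.71 km.
Circle about each station: (x + 32.1)² + (y + 90.0)² = 37.76²; (x + 33.7)² + (y + 16.0)² = 46.60²; (x − 49.3)² + (y − 103.6)² = 172.71².
Subtracting pairs of circle equations eliminates x²+y² and gives linear equations (the radical axes):
-3.2 x + 148.0 y = -8484.46
162.8 x + 387.2 y = -24369.89
Solving the 2×2 system: x ≈ -12.7, y ≈ -57.6 km.
Check against N06 (with the unrounded x, y): √((x + 32.1)²+(y + 90.0)²) = 37.77 ≈ 37.76 km. ✓

x ≈ -12.7 km, y ≈ -57.6 km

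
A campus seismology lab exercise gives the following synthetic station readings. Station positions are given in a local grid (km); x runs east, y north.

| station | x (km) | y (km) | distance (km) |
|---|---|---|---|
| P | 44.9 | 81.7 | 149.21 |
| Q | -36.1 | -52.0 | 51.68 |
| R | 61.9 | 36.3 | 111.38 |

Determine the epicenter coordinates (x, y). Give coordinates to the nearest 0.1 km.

(14.1, -64.3)

Circle about each station: (x − 44.9)² + (y − 81.7)² = 149.21²; (x + 36.1)² + (y + 52.0)² = 51.68²; (x − 61.9)² + (y − 36.3)² = 111.38².
Subtracting the P equation from the Q and R equations removes the quadratic terms:
-162.0 x − 267.4 y = 14909.11
34.0 x − 90.8 y = 6316.52
Solving the 2×2 system: x ≈ 14.1, y ≈ -64.3 km.
Check against P (with the unrounded x, y): √((x − 44.9)²+(y − 81.7)²) = 149.21 ≈ 149.21 km. ✓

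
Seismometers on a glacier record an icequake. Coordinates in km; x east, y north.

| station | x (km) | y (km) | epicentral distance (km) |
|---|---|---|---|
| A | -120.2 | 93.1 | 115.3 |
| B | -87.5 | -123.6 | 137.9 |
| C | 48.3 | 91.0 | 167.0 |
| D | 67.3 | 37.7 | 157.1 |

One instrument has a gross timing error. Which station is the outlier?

B

Solve using three stations at a time. Using A, C, D (subtract circle equations pairwise → linear system) gives (x, y) ≈ (-80.6, -15.1).
Distances from that point to each station vs reported:
  A: calculated 115.2 vs reported 115.3 → residual 0.1 km
  B: calculated 108.7 vs reported 137.9 → residual 29.2 km
  C: calculated 166.9 vs reported 167.0 → residual 0.1 km
  D: calculated 157.0 vs reported 157.1 → residual 0.1 km
A, C, D are mutually consistent (residuals ≈ 0); B is off by 29.2 km.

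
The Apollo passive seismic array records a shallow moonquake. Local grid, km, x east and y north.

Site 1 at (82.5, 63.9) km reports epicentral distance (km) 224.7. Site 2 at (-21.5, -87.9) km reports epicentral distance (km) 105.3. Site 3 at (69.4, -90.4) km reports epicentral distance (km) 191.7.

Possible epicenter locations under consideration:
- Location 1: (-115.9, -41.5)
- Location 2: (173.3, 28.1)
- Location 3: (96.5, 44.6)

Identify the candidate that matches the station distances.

For each candidate, compare |candidate − station| to the reported distance:
Location 1: residuals Site 1 0.0, Site 2 0.1, Site 3 0.1 → max 0.1 km
Location 2: residuals Site 1 127.1, Site 2 121.4, Site 3 34.1 → max 127.1 km
Location 3: residuals Site 1 200.9, Site 2 72.1, Site 3 54.0 → max 200.9 km
Only Location 1 has all residuals ≈ 0.

Location 1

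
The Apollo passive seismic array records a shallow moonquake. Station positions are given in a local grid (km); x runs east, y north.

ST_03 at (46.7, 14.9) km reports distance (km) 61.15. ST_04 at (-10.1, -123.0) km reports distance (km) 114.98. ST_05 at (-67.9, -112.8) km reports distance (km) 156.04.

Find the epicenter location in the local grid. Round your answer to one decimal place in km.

Circle about each station: (x − 46.7)² + (y − 14.9)² = 61.15²; (x + 10.1)² + (y + 123.0)² = 114.98²; (x + 67.9)² + (y + 112.8)² = 156.04².
Subtracting the ST_03 equation from the ST_04 and ST_05 equations removes the quadratic terms:
-113.6 x − 275.8 y = 3347.03
-229.2 x − 255.4 y = -5677.81
Solving the 2×2 system: x ≈ 70.8, y ≈ -41.3 km.

x ≈ 70.8 km, y ≈ -41.3 km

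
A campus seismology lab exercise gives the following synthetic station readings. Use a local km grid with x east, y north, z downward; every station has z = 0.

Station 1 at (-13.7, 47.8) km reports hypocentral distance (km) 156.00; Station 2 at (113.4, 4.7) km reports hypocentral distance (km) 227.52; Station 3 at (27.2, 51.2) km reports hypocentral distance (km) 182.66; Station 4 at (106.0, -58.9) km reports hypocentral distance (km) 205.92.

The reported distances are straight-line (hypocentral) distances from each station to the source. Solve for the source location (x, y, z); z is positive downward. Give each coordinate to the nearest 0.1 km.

(-93.1, -77.1, 49.3)

Each station gives a sphere (x−x_i)² + (y−y_i)² + z² = d_i² (stations at z=0).
Subtracting the Station 1 sphere from Station 2 and Station 3: z² cancels, leaving linear equations in x and y:
254.2 x − 86.2 y = -17020.23
81.8 x + 6.8 y = -8139.93
Solving: x ≈ -93.101, y ≈ -77.100 km (keep extra digits for the depth step; rounded: -93.1, -77.1).
Then from the Station 1 sphere: z² = 156.00² − (x + 13.7)² − (y − 47.8)² with x = -93.101, y = -77.100, so z ≈ 49.310 ≈ 49.3 km.
Check against Station 4 (with the unrounded solution): distance 205.92 ≈ 205.92 km. ✓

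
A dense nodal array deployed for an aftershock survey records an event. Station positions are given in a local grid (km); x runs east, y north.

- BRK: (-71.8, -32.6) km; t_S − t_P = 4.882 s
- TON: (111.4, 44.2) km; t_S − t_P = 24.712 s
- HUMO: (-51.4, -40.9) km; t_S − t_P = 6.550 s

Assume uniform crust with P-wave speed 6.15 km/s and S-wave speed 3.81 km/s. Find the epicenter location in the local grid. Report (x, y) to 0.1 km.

Distance from S−P lag: d = Δt · v_P v_S / (v_P − v_S) = Δt · (6.15·3.81)/(6.15−3.81) ≈ 10.0135·Δt.
So d_BRK = 48.89, d_TON = 247.45, d_HUMO = 65.59 km.
Circle about each station: (x + 71.8)² + (y + 32.6)² = 48.89²; (x − 111.4)² + (y − 44.2)² = 247.45²; (x + 51.4)² + (y + 40.9)² = 65.59².
Subtracting the BRK equation from the TON and HUMO equations removes the quadratic terms:
366.4 x + 153.6 y = -50695.67
40.8 x − 16.6 y = -3815.05
Solving the 2×2 system: x ≈ -115.6, y ≈ -54.3 km.
Check against BRK (with the unrounded x, y): √((x + 71.8)²+(y + 32.6)²) = 48.88 ≈ 48.89 km. ✓

x ≈ -115.6 km, y ≈ -54.3 km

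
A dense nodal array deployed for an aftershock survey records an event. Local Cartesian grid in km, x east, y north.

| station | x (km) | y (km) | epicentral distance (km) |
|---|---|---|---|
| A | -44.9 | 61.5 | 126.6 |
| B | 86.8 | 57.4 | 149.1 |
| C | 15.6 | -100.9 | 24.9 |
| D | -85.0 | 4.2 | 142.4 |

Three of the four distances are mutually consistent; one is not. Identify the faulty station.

A

Solve using three stations at a time. Using B, C, D (subtract circle equations pairwise → linear system) gives (x, y) ≈ (29.6, -80.3).
Distances from that point to each station vs reported:
  A: calculated 160.2 vs reported 126.6 → residual 33.6 km
  B: calculated 149.1 vs reported 149.1 → residual 0.0 km
  C: calculated 24.9 vs reported 24.9 → residual 0.0 km
  D: calculated 142.4 vs reported 142.4 → residual 0.0 km
B, C, D are mutually consistent (residuals ≈ 0); A is off by 33.6 km.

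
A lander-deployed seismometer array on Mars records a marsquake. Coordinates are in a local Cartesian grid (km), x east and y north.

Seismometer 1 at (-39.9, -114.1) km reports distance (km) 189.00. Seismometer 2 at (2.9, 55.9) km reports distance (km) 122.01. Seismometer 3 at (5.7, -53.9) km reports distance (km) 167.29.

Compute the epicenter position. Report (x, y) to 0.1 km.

Circle about each station: (x + 39.9)² + (y + 114.1)² = 189.00²; (x − 2.9)² + (y − 55.9)² = 122.01²; (x − 5.7)² + (y + 53.9)² = 167.29².
Subtracting the Seismometer 1 equation from the Seismometer 2 and Seismometer 3 equations removes the quadratic terms:
85.6 x + 340.0 y = 9356.96
91.2 x + 120.4 y = -3938.06
Solving the 2×2 system: x ≈ -119.1, y ≈ 57.5 km.

x ≈ -119.1 km, y ≈ 57.5 km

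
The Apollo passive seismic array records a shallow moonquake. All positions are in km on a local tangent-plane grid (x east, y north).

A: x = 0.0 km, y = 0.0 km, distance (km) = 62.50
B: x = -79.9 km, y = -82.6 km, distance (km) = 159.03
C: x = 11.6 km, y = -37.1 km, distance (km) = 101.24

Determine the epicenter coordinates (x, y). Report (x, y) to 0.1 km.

(-12.2, 61.3)

Circle about each station: x² + y² = 62.50²; (x + 79.9)² + (y + 82.6)² = 159.03²; (x − 11.6)² + (y + 37.1)² = 101.24².
Subtracting the A equation from the B and C equations removes the quadratic terms:
-159.8 x − 165.2 y = -8177.52
23.2 x − 74.2 y = -4832.32
Solving the 2×2 system: x ≈ -12.2, y ≈ 61.3 km.
Check against A (with the unrounded x, y): √(x²+y²) = 62.51 ≈ 62.50 km. ✓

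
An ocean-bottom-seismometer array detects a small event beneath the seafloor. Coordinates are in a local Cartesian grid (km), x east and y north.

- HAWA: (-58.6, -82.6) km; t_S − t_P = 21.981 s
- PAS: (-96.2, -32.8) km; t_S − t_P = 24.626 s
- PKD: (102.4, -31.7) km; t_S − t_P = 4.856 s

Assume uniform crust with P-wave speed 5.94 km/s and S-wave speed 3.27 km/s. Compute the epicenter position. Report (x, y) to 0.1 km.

x ≈ 80.6 km, y ≈ -3.9 km

Distance from S−P lag: d = Δt · v_P v_S / (v_P − v_S) = Δt · (5.94·3.27)/(5.94−3.27) ≈ 7.2748·Δt.
So d_HAWA = 159.91, d_PAS = 179.15, d_PKD = 35.33 km.
Circle about each station: (x + 58.6)² + (y + 82.6)² = 159.91²; (x + 96.2)² + (y + 32.8)² = 179.15²; (x − 102.4)² + (y + 31.7)² = 35.33².
Subtracting pairs of circle equations eliminates x²+y² and gives linear equations (the radical axes):
-75.2 x + 99.6 y = -6449.95
322.0 x + 101.8 y = 25556.93
Solving the 2×2 system: x ≈ 80.6, y ≈ -3.9 km.
Check against HAWA (with the unrounded x, y): √((x + 58.6)²+(y + 82.6)²) = 159.91 ≈ 159.91 km. ✓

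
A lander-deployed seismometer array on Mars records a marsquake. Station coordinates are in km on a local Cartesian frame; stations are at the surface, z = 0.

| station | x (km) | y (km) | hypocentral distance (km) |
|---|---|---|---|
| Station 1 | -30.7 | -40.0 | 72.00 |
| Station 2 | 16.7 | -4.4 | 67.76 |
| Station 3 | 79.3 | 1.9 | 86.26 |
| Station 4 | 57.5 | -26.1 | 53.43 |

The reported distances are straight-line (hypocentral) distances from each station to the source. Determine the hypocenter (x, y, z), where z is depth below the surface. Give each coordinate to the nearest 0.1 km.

(31.7, -65.4, 25.4)

Each station gives a sphere (x−x_i)² + (y−y_i)² + z² = d_i² (stations at z=0).
Subtracting the Station 1 sphere from Station 2 and Station 3: z² cancels, leaving linear equations in x and y:
94.8 x + 71.2 y = -1651.66
220.0 x + 83.8 y = 1492.82
Solving: x ≈ 31.698, y ≈ -65.402 km (keep extra digits for the depth step; rounded: 31.7, -65.4).
Then from the Station 1 sphere: z² = 72.00² − (x + 30.7)² − (y + 40.0)² with x = 31.698, y = -65.402, so z ≈ 25.401 ≈ 25.4 km.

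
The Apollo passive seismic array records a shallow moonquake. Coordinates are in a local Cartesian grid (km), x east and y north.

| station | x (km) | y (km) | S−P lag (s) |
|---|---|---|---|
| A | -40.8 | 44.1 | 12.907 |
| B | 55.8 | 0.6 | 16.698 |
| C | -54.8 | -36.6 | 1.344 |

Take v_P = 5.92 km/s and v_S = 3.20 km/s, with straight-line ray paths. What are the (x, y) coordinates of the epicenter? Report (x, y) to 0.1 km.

Distance from S−P lag: d = Δt · v_P v_S / (v_P − v_S) = Δt · (5.92·3.20)/(5.92−3.20) ≈ 6.9647·Δt.
So d_A = 89.89, d_B = 116.30, d_C = 9.36 km.
Circle about each station: (x + 40.8)² + (y − 44.1)² = 89.89²; (x − 55.8)² + (y − 0.6)² = 116.30²; (x + 54.8)² + (y + 36.6)² = 9.36².
Subtracting the A equation from the B and C equations removes the quadratic terms:
193.2 x − 87.0 y = -5940.93
-28.0 x − 161.4 y = 8725.75
Solving the 2×2 system: x ≈ -51.1, y ≈ -45.2 km.

x ≈ -51.1 km, y ≈ -45.2 km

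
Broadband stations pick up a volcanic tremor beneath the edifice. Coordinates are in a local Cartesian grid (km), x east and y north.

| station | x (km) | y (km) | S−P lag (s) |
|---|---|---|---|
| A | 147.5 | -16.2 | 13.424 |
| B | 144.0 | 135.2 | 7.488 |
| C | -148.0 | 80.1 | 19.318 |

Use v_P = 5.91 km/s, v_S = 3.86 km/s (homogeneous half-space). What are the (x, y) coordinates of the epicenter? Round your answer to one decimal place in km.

65.1 km east, 108.4 km north

Distance from S−P lag: d = Δt · v_P v_S / (v_P − v_S) = Δt · (5.91·3.86)/(5.91−3.86) ≈ 11.1281·Δt.
So d_A = 149.38, d_B = 83.33, d_C = 214.97 km.
Circle about each station: (x − 147.5)² + (y + 16.2)² = 149.38²; (x − 144.0)² + (y − 135.2)² = 83.33²; (x + 148.0)² + (y − 80.1)² = 214.97².
Subtracting pairs of circle equations eliminates x²+y² and gives linear equations (the radical axes):
-7.0 x + 302.8 y = 32366.85
-591.0 x + 192.6 y = -17596.40
Solving the 2×2 system: x ≈ 65.1, y ≈ 108.4 km.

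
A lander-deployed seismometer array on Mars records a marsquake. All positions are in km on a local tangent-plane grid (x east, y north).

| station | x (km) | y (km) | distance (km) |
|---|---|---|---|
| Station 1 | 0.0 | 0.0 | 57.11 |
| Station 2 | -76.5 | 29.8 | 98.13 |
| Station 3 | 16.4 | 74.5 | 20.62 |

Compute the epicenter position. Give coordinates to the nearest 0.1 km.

Circle about each station: x² + y² = 57.11²; (x + 76.5)² + (y − 29.8)² = 98.13²; (x − 16.4)² + (y − 74.5)² = 20.62².
Subtracting the Station 1 equation from the Station 2 and Station 3 equations removes the quadratic terms:
-153.0 x + 59.6 y = 372.35
32.8 x + 149.0 y = 8655.58
Solving the 2×2 system: x ≈ 18.6, y ≈ 54.0 km.

x ≈ 18.6 km, y ≈ 54.0 km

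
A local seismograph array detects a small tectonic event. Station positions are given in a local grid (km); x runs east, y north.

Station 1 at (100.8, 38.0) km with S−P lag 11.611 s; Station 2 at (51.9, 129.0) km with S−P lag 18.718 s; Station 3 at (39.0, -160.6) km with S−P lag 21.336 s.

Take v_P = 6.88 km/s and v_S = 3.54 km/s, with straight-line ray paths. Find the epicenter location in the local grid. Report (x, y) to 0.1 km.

(28.1, -5.4)

Distance from S−P lag: d = Δt · v_P v_S / (v_P − v_S) = Δt · (6.88·3.54)/(6.88−3.54) ≈ 7.2920·Δt.
So d_Station 1 = 84.67, d_Station 2 = 136.49, d_Station 3 = 155.58 km.
Circle about each station: (x − 100.8)² + (y − 38.0)² = 84.67²; (x − 51.9)² + (y − 129.0)² = 136.49²; (x − 39.0)² + (y + 160.6)² = 155.58².
Subtracting the Station 1 equation from the Station 2 and Station 3 equations removes the quadratic terms:
-97.8 x + 182.0 y = -3730.54
-123.6 x − 397.2 y = -1327.41
Solving the 2×2 system: x ≈ 28.1, y ≈ -5.4 km.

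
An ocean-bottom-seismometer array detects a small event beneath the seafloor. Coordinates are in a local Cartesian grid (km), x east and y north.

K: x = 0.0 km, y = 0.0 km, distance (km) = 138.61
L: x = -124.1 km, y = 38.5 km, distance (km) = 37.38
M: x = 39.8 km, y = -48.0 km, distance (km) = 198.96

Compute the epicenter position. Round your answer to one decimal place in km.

Circle about each station: x² + y² = 138.61²; (x + 124.1)² + (y − 38.5)² = 37.38²; (x − 39.8)² + (y + 48.0)² = 198.96².
Subtracting the K equation from the L and M equations removes the quadratic terms:
-248.2 x + 77.0 y = 34698.53
79.6 x − 96.0 y = -16484.31
Solving the 2×2 system: x ≈ -116.5, y ≈ 75.1 km.
Check against K (with the unrounded x, y): √(x²+y²) = 138.61 ≈ 138.61 km. ✓

x ≈ -116.5 km, y ≈ 75.1 km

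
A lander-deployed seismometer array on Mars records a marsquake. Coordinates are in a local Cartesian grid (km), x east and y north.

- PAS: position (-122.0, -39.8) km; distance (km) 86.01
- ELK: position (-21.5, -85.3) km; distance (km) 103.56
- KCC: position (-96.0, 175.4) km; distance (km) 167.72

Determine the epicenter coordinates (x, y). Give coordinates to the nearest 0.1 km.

(-54.1, 13.0)

Circle about each station: (x + 122.0)² + (y + 39.8)² = 86.01²; (x + 21.5)² + (y + 85.3)² = 103.56²; (x + 96.0)² + (y − 175.4)² = 167.72².
Subtracting pairs of circle equations eliminates x²+y² and gives linear equations (the radical axes):
201.0 x − 91.0 y = -12056.65
52.0 x + 430.4 y = 2780.84
Solving the 2×2 system: x ≈ -54.1, y ≈ 13.0 km.
Check against PAS (with the unrounded x, y): √((x + 122.0)²+(y + 39.8)²) = 86.01 ≈ 86.01 km. ✓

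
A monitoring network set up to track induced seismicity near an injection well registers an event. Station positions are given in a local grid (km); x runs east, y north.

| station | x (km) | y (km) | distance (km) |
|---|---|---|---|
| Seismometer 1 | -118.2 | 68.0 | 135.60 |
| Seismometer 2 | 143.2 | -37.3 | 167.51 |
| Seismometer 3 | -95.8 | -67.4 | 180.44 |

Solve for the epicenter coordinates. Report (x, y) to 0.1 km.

x ≈ 17.3 km, y ≈ 73.2 km

Circle about each station: (x + 118.2)² + (y − 68.0)² = 135.60²; (x − 143.2)² + (y + 37.3)² = 167.51²; (x + 95.8)² + (y + 67.4)² = 180.44².
Subtracting the Seismometer 1 equation from the Seismometer 2 and Seismometer 3 equations removes the quadratic terms:
522.8 x − 210.6 y = -6369.95
44.8 x − 270.8 y = -19046.07
Solving the 2×2 system: x ≈ 17.3, y ≈ 73.2 km.
Check against Seismometer 1 (with the unrounded x, y): √((x + 118.2)²+(y − 68.0)²) = 135.60 ≈ 135.60 km. ✓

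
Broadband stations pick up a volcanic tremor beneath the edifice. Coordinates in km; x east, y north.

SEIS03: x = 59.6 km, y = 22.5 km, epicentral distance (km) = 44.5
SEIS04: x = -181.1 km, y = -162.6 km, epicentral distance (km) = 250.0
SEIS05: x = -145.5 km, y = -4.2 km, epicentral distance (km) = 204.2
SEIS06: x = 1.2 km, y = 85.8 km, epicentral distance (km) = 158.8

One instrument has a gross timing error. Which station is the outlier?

SEIS03

Solve using three stations at a time. Using SEIS04, SEIS05, SEIS06 (subtract circle equations pairwise → linear system) gives (x, y) ≈ (49.2, -65.5).
Distances from that point to each station vs reported:
  SEIS03: calculated 88.6 vs reported 44.5 → residual 44.1 km
  SEIS04: calculated 250.0 vs reported 250.0 → residual 0.0 km
  SEIS05: calculated 204.2 vs reported 204.2 → residual 0.0 km
  SEIS06: calculated 158.7 vs reported 158.8 → residual 0.1 km
SEIS04, SEIS05, SEIS06 are mutually consistent (residuals ≈ 0); SEIS03 is off by 44.1 km.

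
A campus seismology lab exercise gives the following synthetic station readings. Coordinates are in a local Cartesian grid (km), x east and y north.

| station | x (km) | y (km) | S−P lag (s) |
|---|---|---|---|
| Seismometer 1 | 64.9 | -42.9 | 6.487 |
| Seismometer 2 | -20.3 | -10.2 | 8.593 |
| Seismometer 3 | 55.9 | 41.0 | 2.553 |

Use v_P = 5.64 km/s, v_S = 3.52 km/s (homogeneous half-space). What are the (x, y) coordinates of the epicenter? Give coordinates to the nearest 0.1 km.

Distance from S−P lag: d = Δt · v_P v_S / (v_P − v_S) = Δt · (5.64·3.52)/(5.64−3.52) ≈ 9.3645·Δt.
So d_Seismometer 1 = 60.75, d_Seismometer 2 = 80.47, d_Seismometer 3 = 23.91 km.
Circle about each station: (x − 64.9)² + (y + 42.9)² = 60.75²; (x + 20.3)² + (y + 10.2)² = 80.47²; (x − 55.9)² + (y − 41.0)² = 23.91².
Subtracting pairs of circle equations eliminates x²+y² and gives linear equations (the radical axes):
-170.4 x + 65.4 y = -8321.15
-18.0 x + 167.8 y = 1872.26
Solving the 2×2 system: x ≈ 55.4, y ≈ 17.1 km.

x ≈ 55.4 km, y ≈ 17.1 km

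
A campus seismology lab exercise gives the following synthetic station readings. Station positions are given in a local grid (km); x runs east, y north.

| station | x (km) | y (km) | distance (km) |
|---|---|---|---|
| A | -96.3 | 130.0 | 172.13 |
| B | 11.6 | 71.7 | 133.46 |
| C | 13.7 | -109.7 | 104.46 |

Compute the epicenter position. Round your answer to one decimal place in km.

-63.1 km east, -38.9 km north

Circle about each station: (x + 96.3)² + (y − 130.0)² = 172.13²; (x − 11.6)² + (y − 71.7)² = 133.46²; (x − 13.7)² + (y + 109.7)² = 104.46².
Subtracting the A equation from the B and C equations removes the quadratic terms:
215.8 x − 116.6 y = -9081.07
220.0 x − 479.4 y = 4764.94
Solving the 2×2 system: x ≈ -63.1, y ≈ -38.9 km.
Check against A (with the unrounded x, y): √((x + 96.3)²+(y − 130.0)²) = 172.13 ≈ 172.13 km. ✓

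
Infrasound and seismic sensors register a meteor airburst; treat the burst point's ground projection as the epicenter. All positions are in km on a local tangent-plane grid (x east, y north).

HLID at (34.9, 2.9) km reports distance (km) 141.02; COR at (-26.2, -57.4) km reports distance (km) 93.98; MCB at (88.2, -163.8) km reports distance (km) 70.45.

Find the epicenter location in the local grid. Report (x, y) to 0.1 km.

22.8 km east, -137.6 km north

Circle about each station: (x − 34.9)² + (y − 2.9)² = 141.02²; (x + 26.2)² + (y + 57.4)² = 93.98²; (x − 88.2)² + (y + 163.8)² = 70.45².
Subtracting pairs of circle equations eliminates x²+y² and gives linear equations (the radical axes):
-122.2 x − 120.6 y = 13809.18
106.6 x − 333.4 y = 48306.70
Solving the 2×2 system: x ≈ 22.8, y ≈ -137.6 km.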